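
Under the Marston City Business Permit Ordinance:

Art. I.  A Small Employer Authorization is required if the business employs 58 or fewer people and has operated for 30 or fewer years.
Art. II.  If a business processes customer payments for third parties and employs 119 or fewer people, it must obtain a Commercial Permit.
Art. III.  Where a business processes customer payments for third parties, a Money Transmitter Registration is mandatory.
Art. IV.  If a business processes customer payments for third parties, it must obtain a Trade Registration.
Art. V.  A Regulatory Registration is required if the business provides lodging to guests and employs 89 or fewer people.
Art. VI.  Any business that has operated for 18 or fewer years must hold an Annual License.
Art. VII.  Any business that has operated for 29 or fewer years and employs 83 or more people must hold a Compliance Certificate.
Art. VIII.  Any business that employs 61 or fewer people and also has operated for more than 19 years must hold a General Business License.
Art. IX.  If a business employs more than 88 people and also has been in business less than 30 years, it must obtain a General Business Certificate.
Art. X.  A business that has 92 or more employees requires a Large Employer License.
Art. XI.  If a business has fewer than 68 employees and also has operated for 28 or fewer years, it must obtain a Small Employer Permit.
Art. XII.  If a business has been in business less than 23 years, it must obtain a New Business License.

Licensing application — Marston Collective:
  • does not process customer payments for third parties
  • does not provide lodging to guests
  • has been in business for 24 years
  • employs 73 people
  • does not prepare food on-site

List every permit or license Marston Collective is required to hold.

Art. I. employees 73 > 58; years in business 24 ≤ 30 → Small Employer Authorization not required.
Art. II. does not process customer payments for third parties; employees 73 ≤ 119 → Commercial Permit not required.
Art. III. does not process customer payments for third parties → Money Transmitter Registration not required.
Art. IV. does not process customer payments for third parties → Trade Registration not required.
Art. V. does not provide lodging to guests; employees 73 ≤ 89 → Regulatory Registration not required.
Art. VI. years in business 24 > 18 → Annual License not required.
Art. VII. years in business 24 ≤ 29; employees 73 < 83 → Compliance Certificate not required.
Art. VIII. employees 73 > 61; years in business 24 > 19 → General Business License not required.
Art. IX. employees 73 ≤ 88; years in business 24 < 30 → General Business Certificate not required.
Art. X. employees 73 < 92 → Large Employer License not required.
Art. XI. employees 73 ≥ 68; years in business 24 ≤ 28 → Small Employer Permit not required.
Art. XII. years in business 24 ≥ 23 → New Business License not required.

None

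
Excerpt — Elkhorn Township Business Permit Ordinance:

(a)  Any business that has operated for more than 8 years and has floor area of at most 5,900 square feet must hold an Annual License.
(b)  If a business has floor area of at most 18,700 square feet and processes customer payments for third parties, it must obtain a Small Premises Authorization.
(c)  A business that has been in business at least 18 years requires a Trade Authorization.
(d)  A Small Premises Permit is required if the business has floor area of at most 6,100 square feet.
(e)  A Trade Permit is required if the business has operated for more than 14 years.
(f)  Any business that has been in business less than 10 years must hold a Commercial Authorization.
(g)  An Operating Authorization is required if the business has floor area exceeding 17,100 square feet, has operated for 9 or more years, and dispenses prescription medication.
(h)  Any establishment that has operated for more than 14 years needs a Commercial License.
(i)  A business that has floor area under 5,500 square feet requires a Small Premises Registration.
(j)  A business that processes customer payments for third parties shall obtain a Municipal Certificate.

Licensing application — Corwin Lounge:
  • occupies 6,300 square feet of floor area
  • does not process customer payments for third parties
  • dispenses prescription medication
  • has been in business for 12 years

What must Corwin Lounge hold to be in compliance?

(a) years in business 12 > 8; floor area 6,300 square feet > 5,900 square feet → Annual License not required.
(b) floor area 6,300 square feet ≤ 18,700 square feet; does not process customer payments for third parties → Small Premises Authorization not required.
(c) years in business 12 < 18 → Trade Authorization not required.
(d) floor area 6,300 square feet > 6,100 square feet → Small Premises Permit not required.
(e) years in business 12 ≤ 14 → Trade Permit not required.
(f) years in business 12 ≥ 10 → Commercial Authorization not required.
(g) floor area 6,300 square feet ≤ 17,100 square feet; years in business 12 ≥ 9; dispenses prescription medication → Operating Authorization not required.
(h) years in business 12 ≤ 14 → Commercial License not required.
(i) floor area 6,300 square feet ≥ 5,500 square feet → Small Premises Registration not required.
(j) does not process customer payments for third parties → Municipal Certificate not required.

None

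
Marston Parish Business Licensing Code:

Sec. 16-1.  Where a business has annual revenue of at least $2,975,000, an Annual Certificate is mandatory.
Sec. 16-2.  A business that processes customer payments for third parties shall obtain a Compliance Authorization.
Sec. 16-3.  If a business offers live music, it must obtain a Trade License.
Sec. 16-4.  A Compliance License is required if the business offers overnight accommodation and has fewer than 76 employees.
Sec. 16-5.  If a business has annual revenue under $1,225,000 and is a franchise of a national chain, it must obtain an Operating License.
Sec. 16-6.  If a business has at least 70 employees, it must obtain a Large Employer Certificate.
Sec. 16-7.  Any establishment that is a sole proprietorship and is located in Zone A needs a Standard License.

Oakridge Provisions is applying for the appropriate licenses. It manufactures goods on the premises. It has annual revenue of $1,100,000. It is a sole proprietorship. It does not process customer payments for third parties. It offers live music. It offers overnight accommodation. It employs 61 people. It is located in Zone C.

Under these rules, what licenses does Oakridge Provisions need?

Compliance License, Trade License

Sec. 16-1. revenue $1,100,000 < $2,975,000 → Annual Certificate not required.
Sec. 16-2. does not process customer payments for third parties → Compliance Authorization not required.
Sec. 16-3. offers live music → Trade License required.
Sec. 16-4. offers overnight accommodation; employees 61 < 76 → Compliance License required.
Sec. 16-5. revenue $1,100,000 < $1,225,000; is a sole proprietorship (not: is a franchise of a national chain) → Operating License not required.
Sec. 16-6. employees 61 < 70 → Large Employer Certificate not required.
Sec. 16-7. is a sole proprietorship; is located in Zone C (not: is located in Zone A) → Standard License not required.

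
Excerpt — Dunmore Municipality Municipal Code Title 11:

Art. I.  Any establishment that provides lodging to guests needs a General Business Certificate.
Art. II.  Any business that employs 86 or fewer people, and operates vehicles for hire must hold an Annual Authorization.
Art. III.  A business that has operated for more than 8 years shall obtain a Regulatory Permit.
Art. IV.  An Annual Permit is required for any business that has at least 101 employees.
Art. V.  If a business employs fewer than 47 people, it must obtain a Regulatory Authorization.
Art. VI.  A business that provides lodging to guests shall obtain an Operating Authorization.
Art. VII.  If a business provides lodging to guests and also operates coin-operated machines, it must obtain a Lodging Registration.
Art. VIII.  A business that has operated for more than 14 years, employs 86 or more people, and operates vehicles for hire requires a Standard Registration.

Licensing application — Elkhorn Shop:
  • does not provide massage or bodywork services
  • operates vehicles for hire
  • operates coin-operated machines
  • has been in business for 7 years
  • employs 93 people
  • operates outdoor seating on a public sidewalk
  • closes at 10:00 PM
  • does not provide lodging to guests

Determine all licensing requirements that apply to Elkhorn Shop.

Art. I. does not provide lodging to guests → General Business Certificate not required.
Art. II. employees 93 > 86; operates vehicles for hire → Annual Authorization not required.
Art. III. years in business 7 ≤ 8 → Regulatory Permit not required.
Art. IV. employees 93 < 101 → Annual Permit not required.
Art. V. employees 93 ≥ 47 → Regulatory Authorization not required.
Art. VI. does not provide lodging to guests → Operating Authorization not required.
Art. VII. does not provide lodging to guests; operates coin-operated machines → Lodging Registration not required.
Art. VIII. years in business 7 ≤ 14; employees 93 ≥ 86; operates vehicles for hire → Standard Registration not required.

None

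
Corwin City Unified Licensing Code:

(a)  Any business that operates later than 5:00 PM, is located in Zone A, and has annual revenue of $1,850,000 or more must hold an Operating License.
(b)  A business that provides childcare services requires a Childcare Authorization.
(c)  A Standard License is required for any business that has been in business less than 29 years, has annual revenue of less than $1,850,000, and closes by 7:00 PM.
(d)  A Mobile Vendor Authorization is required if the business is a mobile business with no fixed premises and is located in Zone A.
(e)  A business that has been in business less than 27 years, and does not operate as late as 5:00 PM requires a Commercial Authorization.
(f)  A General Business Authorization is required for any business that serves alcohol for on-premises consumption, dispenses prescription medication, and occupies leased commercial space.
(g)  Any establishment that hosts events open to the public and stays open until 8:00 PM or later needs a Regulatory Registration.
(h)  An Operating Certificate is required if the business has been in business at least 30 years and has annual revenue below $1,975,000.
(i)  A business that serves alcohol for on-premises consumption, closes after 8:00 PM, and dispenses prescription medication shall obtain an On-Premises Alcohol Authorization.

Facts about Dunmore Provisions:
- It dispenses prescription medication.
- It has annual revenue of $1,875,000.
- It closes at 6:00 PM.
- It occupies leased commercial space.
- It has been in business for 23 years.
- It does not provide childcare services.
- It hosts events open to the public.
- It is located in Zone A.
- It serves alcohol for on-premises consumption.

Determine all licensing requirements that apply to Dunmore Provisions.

(a) closes 6:00 PM, after 5:00 PM; is located in Zone A; revenue $1,875,000 ≥ $1,850,000 → Operating License required.
(b) does not provide childcare services → Childcare Authorization not required.
(c) years in business 23 < 29; revenue $1,875,000 ≥ $1,850,000; closes 6:00 PM, at/before 7:00 PM → Standard License not required.
(d) occupies leased commercial space (not: is a mobile business with no fixed premises); is located in Zone A → Mobile Vendor Authorization not required.
(e) years in business 23 < 27; closes 6:00 PM, after 5:00 PM → Commercial Authorization not required.
(f) serves alcohol for on-premises consumption; dispenses prescription medication; occupies leased commercial space → General Business Authorization required.
(g) hosts events open to the public; closes 6:00 PM, at/before 8:00 PM → Regulatory Registration not required.
(h) years in business 23 < 30; revenue $1,875,000 < $1,975,000 → Operating Certificate not required.
(i) serves alcohol for on-premises consumption; closes 6:00 PM, at/before 8:00 PM; dispenses prescription medication → On-Premises Alcohol Authorization not required.

General Business Authorization, Operating License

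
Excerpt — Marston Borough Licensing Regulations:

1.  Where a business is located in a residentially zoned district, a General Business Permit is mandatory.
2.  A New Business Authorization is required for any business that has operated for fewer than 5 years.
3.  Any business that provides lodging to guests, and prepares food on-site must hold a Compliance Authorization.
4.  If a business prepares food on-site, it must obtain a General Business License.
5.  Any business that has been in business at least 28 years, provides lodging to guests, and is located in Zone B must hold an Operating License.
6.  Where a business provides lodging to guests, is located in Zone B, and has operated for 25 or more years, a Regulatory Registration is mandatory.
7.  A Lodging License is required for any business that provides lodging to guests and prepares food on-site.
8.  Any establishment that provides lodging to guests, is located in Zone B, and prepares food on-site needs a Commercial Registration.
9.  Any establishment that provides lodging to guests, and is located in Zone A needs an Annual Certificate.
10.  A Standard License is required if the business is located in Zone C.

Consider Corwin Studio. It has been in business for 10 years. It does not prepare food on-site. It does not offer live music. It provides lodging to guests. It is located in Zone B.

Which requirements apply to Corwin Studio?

None

1. is located in Zone B (not: is located in a residentially zoned district) → General Business Permit not required.
2. years in business 10 ≥ 5 → New Business Authorization not required.
3. provides lodging to guests; does not prepare food on-site → Compliance Authorization not required.
4. does not prepare food on-site → General Business License not required.
5. years in business 10 < 28; provides lodging to guests; is located in Zone B → Operating License not required.
6. provides lodging to guests; is located in Zone B; years in business 10 < 25 → Regulatory Registration not required.
7. provides lodging to guests; does not prepare food on-site → Lodging License not required.
8. provides lodging to guests; is located in Zone B; does not prepare food on-site → Commercial Registration not required.
9. provides lodging to guests; is located in Zone B (not: is located in Zone A) → Annual Certificate not required.
10. is located in Zone B (not: is located in Zone C) → Standard License not required.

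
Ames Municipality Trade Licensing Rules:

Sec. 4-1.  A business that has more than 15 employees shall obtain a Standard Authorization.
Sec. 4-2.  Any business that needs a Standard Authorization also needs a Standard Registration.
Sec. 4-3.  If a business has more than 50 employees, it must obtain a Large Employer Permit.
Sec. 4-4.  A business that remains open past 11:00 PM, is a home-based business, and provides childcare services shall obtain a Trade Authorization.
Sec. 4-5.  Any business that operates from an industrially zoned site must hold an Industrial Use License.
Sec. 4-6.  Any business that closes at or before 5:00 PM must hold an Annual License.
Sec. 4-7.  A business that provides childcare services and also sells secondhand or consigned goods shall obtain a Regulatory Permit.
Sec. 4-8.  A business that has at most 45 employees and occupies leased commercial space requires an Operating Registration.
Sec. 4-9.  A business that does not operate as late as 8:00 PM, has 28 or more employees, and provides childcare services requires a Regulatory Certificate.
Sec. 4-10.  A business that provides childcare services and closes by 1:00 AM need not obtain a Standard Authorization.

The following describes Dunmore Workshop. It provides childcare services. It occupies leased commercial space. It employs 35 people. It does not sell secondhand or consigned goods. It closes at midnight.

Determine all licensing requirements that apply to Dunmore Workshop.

Operating Registration

Sec. 4-1. employees 35 > 15 → Standard Authorization required.
Sec. 4-2. Standard Authorization is not required → no effect.
Sec. 4-3. employees 35 ≤ 50 → Large Employer Permit not required.
Sec. 4-4. closes midnight, after 11:00 PM; occupies leased commercial space (not: is a home-based business); provides childcare services → Trade Authorization not required.
Sec. 4-5. occupies leased commercial space (not: operates from an industrially zoned site) → Industrial Use License not required.
Sec. 4-6. closes midnight, after 5:00 PM → Annual License not required.
Sec. 4-7. provides childcare services; does not sell secondhand or consigned goods → Regulatory Permit not required.
Sec. 4-8. employees 35 ≤ 45; occupies leased commercial space → Operating Registration required.
Sec. 4-9. closes midnight, after 8:00 PM; employees 35 ≥ 28; provides childcare services → Regulatory Certificate not required.
Sec. 4-10. provides childcare services; closes midnight, at/before 1:00 AM → exempt from Standard Authorization.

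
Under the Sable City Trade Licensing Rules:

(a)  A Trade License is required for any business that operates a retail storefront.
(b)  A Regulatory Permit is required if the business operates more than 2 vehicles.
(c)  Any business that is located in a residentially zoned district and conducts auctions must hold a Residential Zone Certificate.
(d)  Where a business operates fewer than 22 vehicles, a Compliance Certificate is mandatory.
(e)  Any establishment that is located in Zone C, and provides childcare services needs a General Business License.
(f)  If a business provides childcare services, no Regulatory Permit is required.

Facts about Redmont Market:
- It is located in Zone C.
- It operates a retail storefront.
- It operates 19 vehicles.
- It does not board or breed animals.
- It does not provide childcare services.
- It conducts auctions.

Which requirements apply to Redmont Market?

(a) operates a retail storefront → Trade License required.
(b) vehicles 19 > 2 → Regulatory Permit required.
(c) is located in Zone C (not: is located in a residentially zoned district); conducts auctions → Residential Zone Certificate not required.
(d) vehicles 19 < 22 → Compliance Certificate required.
(e) is located in Zone C; does not provide childcare services → General Business License not required.
(f) does not provide childcare services → Regulatory Permit exemption does not apply.

Compliance Certificate, Regulatory Permit, Trade License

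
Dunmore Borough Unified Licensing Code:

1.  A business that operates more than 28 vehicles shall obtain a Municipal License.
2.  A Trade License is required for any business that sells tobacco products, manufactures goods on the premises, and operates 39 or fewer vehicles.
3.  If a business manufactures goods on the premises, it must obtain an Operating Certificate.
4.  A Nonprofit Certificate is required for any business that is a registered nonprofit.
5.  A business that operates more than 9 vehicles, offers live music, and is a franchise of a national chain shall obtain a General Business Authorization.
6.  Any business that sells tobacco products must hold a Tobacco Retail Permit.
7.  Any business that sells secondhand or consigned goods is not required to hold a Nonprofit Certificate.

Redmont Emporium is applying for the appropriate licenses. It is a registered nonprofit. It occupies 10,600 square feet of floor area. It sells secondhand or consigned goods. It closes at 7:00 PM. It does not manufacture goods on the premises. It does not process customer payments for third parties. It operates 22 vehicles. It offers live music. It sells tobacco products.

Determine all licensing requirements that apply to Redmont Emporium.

Tobacco Retail Permit

1. vehicles 22 ≤ 28 → Municipal License not required.
2. sells tobacco products; does not manufacture goods on the premises; vehicles 22 ≤ 39 → Trade License not required.
3. does not manufacture goods on the premises → Operating Certificate not required.
4. is a registered nonprofit → Nonprofit Certificate required.
5. vehicles 22 > 9; offers live music; is a registered nonprofit (not: is a franchise of a national chain) → General Business Authorization not required.
6. sells tobacco products → Tobacco Retail Permit required.
7. sells secondhand or consigned goods → exempt from Nonprofit Certificate.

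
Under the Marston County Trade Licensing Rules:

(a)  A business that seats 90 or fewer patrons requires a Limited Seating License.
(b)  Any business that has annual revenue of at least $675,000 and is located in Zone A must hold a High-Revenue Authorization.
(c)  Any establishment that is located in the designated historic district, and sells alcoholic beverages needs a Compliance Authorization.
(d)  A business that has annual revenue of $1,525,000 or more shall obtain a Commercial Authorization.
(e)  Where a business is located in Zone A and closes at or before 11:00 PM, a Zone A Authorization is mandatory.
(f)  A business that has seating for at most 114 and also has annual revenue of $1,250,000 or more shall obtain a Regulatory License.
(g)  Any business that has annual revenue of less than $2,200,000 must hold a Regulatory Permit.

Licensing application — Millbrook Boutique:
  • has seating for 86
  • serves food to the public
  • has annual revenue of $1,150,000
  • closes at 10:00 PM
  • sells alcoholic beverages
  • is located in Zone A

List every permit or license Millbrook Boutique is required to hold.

High-Revenue Authorization, Limited Seating License, Regulatory Permit, Zone A Authorization

(a) seating 86 ≤ 90 → Limited Seating License required.
(b) revenue $1,150,000 ≥ $675,000; is located in Zone A → High-Revenue Authorization required.
(c) is located in Zone A (not: is located in the designated historic district); sells alcoholic beverages → Compliance Authorization not required.
(d) revenue $1,150,000 < $1,525,000 → Commercial Authorization not required.
(e) is located in Zone A; closes 10:00 PM, at/before 11:00 PM → Zone A Authorization required.
(f) seating 86 ≤ 114; revenue $1,150,000 < $1,250,000 → Regulatory License not required.
(g) revenue $1,150,000 < $2,200,000 → Regulatory Permit required.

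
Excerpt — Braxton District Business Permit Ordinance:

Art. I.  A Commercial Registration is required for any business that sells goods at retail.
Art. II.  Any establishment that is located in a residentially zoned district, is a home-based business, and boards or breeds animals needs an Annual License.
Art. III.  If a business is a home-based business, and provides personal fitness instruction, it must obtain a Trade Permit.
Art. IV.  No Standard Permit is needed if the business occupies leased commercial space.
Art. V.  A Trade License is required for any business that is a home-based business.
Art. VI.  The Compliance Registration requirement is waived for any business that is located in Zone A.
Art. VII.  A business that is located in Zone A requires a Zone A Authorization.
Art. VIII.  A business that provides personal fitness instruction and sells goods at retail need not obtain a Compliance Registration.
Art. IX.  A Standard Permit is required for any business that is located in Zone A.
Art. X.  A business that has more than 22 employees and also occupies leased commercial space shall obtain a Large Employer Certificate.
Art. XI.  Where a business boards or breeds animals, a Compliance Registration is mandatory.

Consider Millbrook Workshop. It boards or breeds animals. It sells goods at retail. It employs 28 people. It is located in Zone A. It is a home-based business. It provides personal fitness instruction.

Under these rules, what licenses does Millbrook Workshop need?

Commercial Registration, Standard Permit, Trade License, Trade Permit, Zone A Authorization

Art. I. sells goods at retail → Commercial Registration required.
Art. II. is located in Zone A (not: is located in a residentially zoned district); is a home-based business; boards or breeds animals → Annual License not required.
Art. III. is a home-based business; provides personal fitness instruction → Trade Permit required.
Art. IV. is a home-based business (not: occupies leased commercial space) → Standard Permit exemption does not apply.
Art. V. is a home-based business → Trade License required.
Art. VI. is located in Zone A → exempt from Compliance Registration.
Art. VII. is located in Zone A → Zone A Authorization required.
Art. VIII. provides personal fitness instruction; sells goods at retail → exempt from Compliance Registration.
Art. IX. is located in Zone A → Standard Permit required.
Art. X. employees 28 > 22; is a home-based business (not: occupies leased commercial space) → Large Employer Certificate not required.
Art. XI. boards or breeds animals → Compliance Registration required.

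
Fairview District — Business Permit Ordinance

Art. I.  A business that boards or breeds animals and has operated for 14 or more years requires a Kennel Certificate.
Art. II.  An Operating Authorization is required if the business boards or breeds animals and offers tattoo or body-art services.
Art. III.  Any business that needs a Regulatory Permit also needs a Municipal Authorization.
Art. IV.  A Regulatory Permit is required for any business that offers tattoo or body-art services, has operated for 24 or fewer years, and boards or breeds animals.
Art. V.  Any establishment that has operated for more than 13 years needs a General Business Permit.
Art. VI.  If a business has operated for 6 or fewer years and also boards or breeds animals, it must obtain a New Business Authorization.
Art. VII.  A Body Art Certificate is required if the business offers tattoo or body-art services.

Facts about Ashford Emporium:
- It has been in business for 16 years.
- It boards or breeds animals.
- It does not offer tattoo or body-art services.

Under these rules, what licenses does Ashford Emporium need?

General Business Permit, Kennel Certificate

Art. I. boards or breeds animals; years in business 16 ≥ 14 → Kennel Certificate required.
Art. II. boards or breeds animals; does not offer tattoo or body-art services → Operating Authorization not required.
Art. III. Regulatory Permit is not required → no effect.
Art. IV. does not offer tattoo or body-art services; years in business 16 ≤ 24; boards or breeds animals → Regulatory Permit not required.
Art. V. years in business 16 > 13 → General Business Permit required.
Art. VI. years in business 16 > 6; boards or breeds animals → New Business Authorization not required.
Art. VII. does not offer tattoo or body-art services → Body Art Certificate not required.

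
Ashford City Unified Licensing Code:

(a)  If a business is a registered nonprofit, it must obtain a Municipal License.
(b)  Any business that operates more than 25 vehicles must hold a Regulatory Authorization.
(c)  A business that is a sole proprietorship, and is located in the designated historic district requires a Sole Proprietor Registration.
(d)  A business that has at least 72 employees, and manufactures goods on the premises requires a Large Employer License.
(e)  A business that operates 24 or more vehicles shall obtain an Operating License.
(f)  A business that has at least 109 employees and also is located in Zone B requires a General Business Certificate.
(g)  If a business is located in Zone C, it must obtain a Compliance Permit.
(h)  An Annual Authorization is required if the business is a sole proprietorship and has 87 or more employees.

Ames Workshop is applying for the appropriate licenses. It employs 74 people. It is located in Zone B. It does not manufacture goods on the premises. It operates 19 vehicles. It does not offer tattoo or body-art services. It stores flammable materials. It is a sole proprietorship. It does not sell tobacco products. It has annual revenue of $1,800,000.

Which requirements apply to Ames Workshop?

None

(a) is a sole proprietorship (not: is a registered nonprofit) → Municipal License not required.
(b) vehicles 19 ≤ 25 → Regulatory Authorization not required.
(c) is a sole proprietorship; is located in Zone B (not: is located in the designated historic district) → Sole Proprietor Registration not required.
(d) employees 74 ≥ 72; does not manufacture goods on the premises → Large Employer License not required.
(e) vehicles 19 < 24 → Operating License not required.
(f) employees 74 < 109; is located in Zone B → General Business Certificate not required.
(g) is located in Zone B (not: is located in Zone C) → Compliance Permit not required.
(h) is a sole proprietorship; employees 74 < 87 → Annual Authorization not required.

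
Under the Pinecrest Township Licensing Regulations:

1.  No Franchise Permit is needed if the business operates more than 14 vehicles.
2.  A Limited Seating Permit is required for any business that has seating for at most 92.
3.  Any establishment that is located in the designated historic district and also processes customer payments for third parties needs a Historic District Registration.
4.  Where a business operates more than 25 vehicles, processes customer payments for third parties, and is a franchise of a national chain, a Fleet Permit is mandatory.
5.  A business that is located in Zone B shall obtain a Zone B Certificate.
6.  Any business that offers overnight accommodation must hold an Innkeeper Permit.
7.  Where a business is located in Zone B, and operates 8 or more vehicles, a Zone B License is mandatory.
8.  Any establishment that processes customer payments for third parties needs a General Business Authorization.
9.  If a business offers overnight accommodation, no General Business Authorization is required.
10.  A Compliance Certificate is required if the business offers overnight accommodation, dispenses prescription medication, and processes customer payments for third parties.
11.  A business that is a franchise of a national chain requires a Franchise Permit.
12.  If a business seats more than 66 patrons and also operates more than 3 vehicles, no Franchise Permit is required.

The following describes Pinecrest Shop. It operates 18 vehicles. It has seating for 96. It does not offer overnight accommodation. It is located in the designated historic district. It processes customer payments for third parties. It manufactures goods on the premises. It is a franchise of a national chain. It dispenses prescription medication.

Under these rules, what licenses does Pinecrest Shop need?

1. vehicles 18 > 14 → exempt from Franchise Permit.
2. seating 96 > 92 → Limited Seating Permit not required.
3. is located in the designated historic district; processes customer payments for third parties → Historic District Registration required.
4. vehicles 18 ≤ 25; processes customer payments for third parties; is a franchise of a national chain → Fleet Permit not required.
5. is located in the designated historic district (not: is located in Zone B) → Zone B Certificate not required.
6. does not offer overnight accommodation → Innkeeper Permit not required.
7. is located in the designated historic district (not: is located in Zone B); vehicles 18 ≥ 8 → Zone B License not required.
8. processes customer payments for third parties → General Business Authorization required.
9. does not offer overnight accommodation → General Business Authorization exemption does not apply.
10. does not offer overnight accommodation; dispenses prescription medication; processes customer payments for third parties → Compliance Certificate not required.
11. is a franchise of a national chain → Franchise Permit required.
12. seating 96 > 66; vehicles 18 > 3 → exempt from Franchise Permit.

General Business Authorization, Historic District Registration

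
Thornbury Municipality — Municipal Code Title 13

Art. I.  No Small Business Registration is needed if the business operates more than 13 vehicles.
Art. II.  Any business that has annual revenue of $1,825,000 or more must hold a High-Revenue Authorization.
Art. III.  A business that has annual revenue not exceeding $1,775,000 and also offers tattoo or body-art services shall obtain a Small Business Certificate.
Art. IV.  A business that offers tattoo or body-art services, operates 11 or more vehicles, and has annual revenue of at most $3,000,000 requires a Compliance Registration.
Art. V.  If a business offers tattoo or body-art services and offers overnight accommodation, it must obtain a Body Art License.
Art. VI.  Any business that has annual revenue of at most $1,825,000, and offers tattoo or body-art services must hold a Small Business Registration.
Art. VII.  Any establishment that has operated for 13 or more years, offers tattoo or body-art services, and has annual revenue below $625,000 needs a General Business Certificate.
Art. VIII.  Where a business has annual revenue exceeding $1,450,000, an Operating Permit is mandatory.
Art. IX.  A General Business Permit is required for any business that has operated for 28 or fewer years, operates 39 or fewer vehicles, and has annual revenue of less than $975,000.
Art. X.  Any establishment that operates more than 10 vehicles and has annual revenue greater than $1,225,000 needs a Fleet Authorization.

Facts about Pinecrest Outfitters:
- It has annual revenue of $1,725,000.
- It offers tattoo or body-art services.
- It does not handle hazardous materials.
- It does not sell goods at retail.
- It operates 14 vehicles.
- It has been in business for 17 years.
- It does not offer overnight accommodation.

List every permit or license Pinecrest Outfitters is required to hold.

Compliance Registration, Fleet Authorization, Operating Permit, Small Business Certificate

Art. I. vehicles 14 > 13 → exempt from Small Business Registration.
Art. II. revenue $1,725,000 < $1,825,000 → High-Revenue Authorization not required.
Art. III. revenue $1,725,000 ≤ $1,775,000; offers tattoo or body-art services → Small Business Certificate required.
Art. IV. offers tattoo or body-art services; vehicles 14 ≥ 11; revenue $1,725,000 ≤ $3,000,000 → Compliance Registration required.
Art. V. offers tattoo or body-art services; does not offer overnight accommodation → Body Art License not required.
Art. VI. revenue $1,725,000 ≤ $1,825,000; offers tattoo or body-art services → Small Business Registration required.
Art. VII. years in business 17 ≥ 13; offers tattoo or body-art services; revenue $1,725,000 ≥ $625,000 → General Business Certificate not required.
Art. VIII. revenue $1,725,000 > $1,450,000 → Operating Permit required.
Art. IX. years in business 17 ≤ 28; vehicles 14 ≤ 39; revenue $1,725,000 ≥ $975,000 → General Business Permit not required.
Art. X. vehicles 14 > 10; revenue $1,725,000 > $1,225,000 → Fleet Authorization required.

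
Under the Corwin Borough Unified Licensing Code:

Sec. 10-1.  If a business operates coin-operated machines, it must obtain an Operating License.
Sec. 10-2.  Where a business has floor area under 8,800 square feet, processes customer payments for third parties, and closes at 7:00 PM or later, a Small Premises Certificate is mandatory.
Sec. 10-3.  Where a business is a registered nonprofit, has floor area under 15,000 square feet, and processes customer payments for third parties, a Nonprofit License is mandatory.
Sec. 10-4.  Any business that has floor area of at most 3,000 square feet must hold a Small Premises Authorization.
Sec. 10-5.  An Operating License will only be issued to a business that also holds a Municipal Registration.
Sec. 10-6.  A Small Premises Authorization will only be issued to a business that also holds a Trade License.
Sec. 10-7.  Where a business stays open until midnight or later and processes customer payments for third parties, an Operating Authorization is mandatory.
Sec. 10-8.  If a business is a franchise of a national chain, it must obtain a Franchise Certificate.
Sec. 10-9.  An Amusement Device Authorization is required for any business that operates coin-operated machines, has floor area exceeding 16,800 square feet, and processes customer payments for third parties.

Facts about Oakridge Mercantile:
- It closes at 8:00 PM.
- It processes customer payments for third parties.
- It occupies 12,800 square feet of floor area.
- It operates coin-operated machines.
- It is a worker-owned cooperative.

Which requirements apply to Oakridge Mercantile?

Sec. 10-1. operates coin-operated machines → Operating License required.
Sec. 10-2. floor area 12,800 square feet ≥ 8,800 square feet; processes customer payments for third parties; closes 8:00 PM, after 7:00 PM → Small Premises Certificate not required.
Sec. 10-3. is a worker-owned cooperative (not: is a registered nonprofit); floor area 12,800 square feet < 15,000 square feet; processes customer payments for third parties → Nonprofit License not required.
Sec. 10-4. floor area 12,800 square feet > 3,000 square feet → Small Premises Authorization not required.
Sec. 10-5. Operating License is required → Municipal Registration also required.
Sec. 10-6. Small Premises Authorization is not required → no effect.
Sec. 10-7. closes 8:00 PM, at/before midnight; processes customer payments for third parties → Operating Authorization not required.
Sec. 10-8. is a worker-owned cooperative (not: is a franchise of a national chain) → Franchise Certificate not required.
Sec. 10-9. operates coin-operated machines; floor area 12,800 square feet ≤ 16,800 square feet; processes customer payments for third parties → Amusement Device Authorization not required.

Municipal Registration, Operating License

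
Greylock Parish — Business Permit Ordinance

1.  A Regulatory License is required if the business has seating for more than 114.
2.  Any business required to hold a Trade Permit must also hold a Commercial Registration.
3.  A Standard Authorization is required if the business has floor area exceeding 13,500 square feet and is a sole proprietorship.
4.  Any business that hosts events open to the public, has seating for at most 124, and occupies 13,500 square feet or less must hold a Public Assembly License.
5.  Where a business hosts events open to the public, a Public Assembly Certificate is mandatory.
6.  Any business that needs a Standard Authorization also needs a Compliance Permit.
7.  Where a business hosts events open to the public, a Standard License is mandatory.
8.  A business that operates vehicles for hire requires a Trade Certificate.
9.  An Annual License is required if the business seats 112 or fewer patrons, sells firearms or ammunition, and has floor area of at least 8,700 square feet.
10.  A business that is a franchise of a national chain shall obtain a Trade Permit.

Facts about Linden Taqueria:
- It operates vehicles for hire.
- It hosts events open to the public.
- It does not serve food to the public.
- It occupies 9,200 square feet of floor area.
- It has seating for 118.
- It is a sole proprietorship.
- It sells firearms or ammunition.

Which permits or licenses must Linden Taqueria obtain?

Public Assembly Certificate, Public Assembly License, Regulatory License, Standard License, Trade Certificate

1. seating 118 > 114 → Regulatory License required.
2. Trade Permit is not required → no effect.
3. floor area 9,200 square feet ≤ 13,500 square feet; is a sole proprietorship → Standard Authorization not required.
4. hosts events open to the public; seating 118 ≤ 124; floor area 9,200 square feet ≤ 13,500 square feet → Public Assembly License required.
5. hosts events open to the public → Public Assembly Certificate required.
6. Standard Authorization is not required → no effect.
7. hosts events open to the public → Standard License required.
8. operates vehicles for hire → Trade Certificate required.
9. seating 118 > 112; sells firearms or ammunition; floor area 9,200 square feet ≥ 8,700 square feet → Annual License not required.
10. is a sole proprietorship (not: is a franchise of a national chain) → Trade Permit not required.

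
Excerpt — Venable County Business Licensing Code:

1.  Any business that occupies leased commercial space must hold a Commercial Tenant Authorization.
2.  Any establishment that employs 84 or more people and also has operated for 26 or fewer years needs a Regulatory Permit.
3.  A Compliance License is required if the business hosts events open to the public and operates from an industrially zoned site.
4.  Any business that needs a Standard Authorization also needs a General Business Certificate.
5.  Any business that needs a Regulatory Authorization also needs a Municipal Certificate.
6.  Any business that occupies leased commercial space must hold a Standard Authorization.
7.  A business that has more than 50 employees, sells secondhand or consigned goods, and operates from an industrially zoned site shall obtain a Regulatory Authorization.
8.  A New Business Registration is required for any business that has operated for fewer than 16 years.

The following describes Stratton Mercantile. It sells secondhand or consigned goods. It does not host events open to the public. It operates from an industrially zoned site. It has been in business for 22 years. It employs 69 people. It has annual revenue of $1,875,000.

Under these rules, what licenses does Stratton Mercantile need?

1. operates from an industrially zoned site (not: occupies leased commercial space) → Commercial Tenant Authorization not required.
2. employees 69 < 84; years in business 22 ≤ 26 → Regulatory Permit not required.
3. does not host events open to the public; operates from an industrially zoned site → Compliance License not required.
4. Standard Authorization is not required → no effect.
5. Regulatory Authorization is required → Municipal Certificate also required.
6. operates from an industrially zoned site (not: occupies leased commercial space) → Standard Authorization not required.
7. employees 69 > 50; sells secondhand or consigned goods; operates from an industrially zoned site → Regulatory Authorization required.
8. years in business 22 ≥ 16 → New Business Registration not required.

Municipal Certificate, Regulatory Authorization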